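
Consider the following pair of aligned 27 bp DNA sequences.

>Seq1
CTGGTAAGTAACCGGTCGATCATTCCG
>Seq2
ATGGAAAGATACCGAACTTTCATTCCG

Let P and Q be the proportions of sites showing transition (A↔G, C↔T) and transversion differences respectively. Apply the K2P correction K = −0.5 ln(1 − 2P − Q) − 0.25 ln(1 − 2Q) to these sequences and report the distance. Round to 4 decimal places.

0.3855

Mismatches occur at site 1 (C↔A, transversion), site 5 (T↔A, transversion), site 9 (T↔A, transversion), site 10 (A↔T, transversion), site 15 (G↔A, transition), site 16 (T↔A, transversion), site 18 (G↔T, transversion), site 19 (A↔T, transversion).
Of the 8 differences, 1 transition and 7 transversions over 27 sites: P = 1/27 = 0.037037, Q = 7/27 = 0.259259.
d = −0.5·ln(0.666667) − 0.25·ln(0.481482) = −0.5·(-0.405465) − 0.25·(-0.730886) = 0.3855.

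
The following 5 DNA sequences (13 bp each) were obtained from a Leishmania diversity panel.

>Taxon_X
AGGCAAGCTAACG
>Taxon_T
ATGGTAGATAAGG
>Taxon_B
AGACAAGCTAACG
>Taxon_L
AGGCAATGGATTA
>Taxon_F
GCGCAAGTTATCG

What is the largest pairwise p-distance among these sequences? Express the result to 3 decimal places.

0.692

Pairwise Hamming distances:
  Taxon_X vs Taxon_T: 5
  Taxon_X vs Taxon_B: 1
  Taxon_X vs Taxon_L: 6
  Taxon_X vs Taxon_F: 4
  Taxon_T vs Taxon_B: 6
  Taxon_T vs Taxon_L: 9
  Taxon_T vs Taxon_F: 7
  Taxon_B vs Taxon_L: 7
  Taxon_B vs Taxon_F: 5
  Taxon_L vs Taxon_F: 7
The largest is 9 mismatches, between Taxon_T and Taxon_L; p = 9/13 = 0.692.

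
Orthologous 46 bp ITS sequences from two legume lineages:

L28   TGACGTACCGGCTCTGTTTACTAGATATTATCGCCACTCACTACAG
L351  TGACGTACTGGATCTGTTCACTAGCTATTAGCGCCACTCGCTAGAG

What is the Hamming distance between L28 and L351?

7

Mismatches occur at site 9 (C/T), site 12 (C/A), site 19 (T/C), site 25 (A/C), site 31 (T/G), site 40 (A/G), site 44 (C/G).
That gives 7 mismatches out of 46 aligned sites, so the Hamming distance is 7.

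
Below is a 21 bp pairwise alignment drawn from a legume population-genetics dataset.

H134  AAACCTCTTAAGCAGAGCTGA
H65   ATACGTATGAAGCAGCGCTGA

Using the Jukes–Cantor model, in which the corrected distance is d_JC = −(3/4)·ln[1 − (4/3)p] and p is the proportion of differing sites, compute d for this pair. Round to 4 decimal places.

Mismatches occur at site 2 (A→T), site 5 (C→G), site 7 (C→A), site 9 (T→G), site 16 (A→C).
p = 5/21 = 0.238095.
d = −0.75 · ln(1 − (4/3)·0.238095) = −0.75 · ln(0.682540) = −0.75 · (-0.381934) = 0.2865.

0.2865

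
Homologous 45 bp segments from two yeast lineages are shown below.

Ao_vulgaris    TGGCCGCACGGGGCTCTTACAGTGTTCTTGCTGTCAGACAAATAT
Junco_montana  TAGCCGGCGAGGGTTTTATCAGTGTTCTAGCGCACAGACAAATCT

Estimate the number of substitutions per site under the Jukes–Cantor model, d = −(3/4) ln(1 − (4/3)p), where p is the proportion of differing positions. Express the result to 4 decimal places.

0.4019

Differing sites — 2:G/A; 7:C/G; 8:A/C; 9:C/G; 10:G/A; 14:C/T; 16:C/T; 18:T/A; 19:A/T; 29:T/A; 32:T/G; 33:G/C; 34:T/A; 44:A/C.
p = 14/45 = 0.311111.
d = −0.75 · ln(1 − (4/3)·0.311111) = −0.75 · ln(0.585185) = −0.75 · (-0.535827) = 0.4019.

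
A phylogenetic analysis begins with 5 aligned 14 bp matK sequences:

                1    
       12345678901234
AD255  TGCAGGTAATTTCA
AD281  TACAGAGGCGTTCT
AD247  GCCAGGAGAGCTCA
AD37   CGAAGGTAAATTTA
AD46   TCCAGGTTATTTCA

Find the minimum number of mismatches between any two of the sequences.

Pairwise Hamming distances:
  AD255 vs AD281: 7
  AD255 vs AD247: 6
  AD255 vs AD37: 4
  AD255 vs AD46: 2
  AD281 vs AD247: 7
  AD281 vs AD37: 10
  AD281 vs AD46: 7
  AD247 vs AD37: 8
  AD247 vs AD46: 5
  AD37 vs AD46: 6
The smallest is 2, between AD255 and AD46.

2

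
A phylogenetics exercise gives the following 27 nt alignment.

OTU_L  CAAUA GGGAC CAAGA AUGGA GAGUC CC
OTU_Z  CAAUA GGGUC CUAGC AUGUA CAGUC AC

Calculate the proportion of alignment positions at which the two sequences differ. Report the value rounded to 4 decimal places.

0.2222

The sequences differ at positions 9 (A/U), 12 (A/U), 15 (A/C), 19 (G/U), 21 (G/C), 26 (C/A).
There are 6 differences over 27 sites, so p = 6/27 = 0.2222.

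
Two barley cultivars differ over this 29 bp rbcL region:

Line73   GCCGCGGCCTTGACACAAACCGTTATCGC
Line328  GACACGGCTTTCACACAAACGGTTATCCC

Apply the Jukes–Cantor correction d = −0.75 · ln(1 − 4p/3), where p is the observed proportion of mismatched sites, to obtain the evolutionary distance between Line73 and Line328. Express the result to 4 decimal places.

0.2421

Mismatches occur at site 2 (C→A), site 4 (G→A), site 9 (C→T), site 12 (G→C), site 21 (C→G), site 28 (G→C).
p = 6/29 = 0.206897.
d = −0.75 · ln(1 − (4/3)·0.206897) = −0.75 · ln(0.724137) = −0.75 · (-0.322775) = 0.2421.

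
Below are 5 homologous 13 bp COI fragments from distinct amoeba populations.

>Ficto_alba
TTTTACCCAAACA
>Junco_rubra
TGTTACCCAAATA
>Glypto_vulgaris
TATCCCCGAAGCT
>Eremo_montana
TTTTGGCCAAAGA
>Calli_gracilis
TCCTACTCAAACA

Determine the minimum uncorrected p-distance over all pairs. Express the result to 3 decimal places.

Pairwise Hamming distances:
  Ficto_alba vs Junco_rubra: 2
  Ficto_alba vs Glypto_vulgaris: 6
  Ficto_alba vs Eremo_montana: 3
  Ficto_alba vs Calli_gracilis: 3
  Junco_rubra vs Glypto_vulgaris: 7
  Junco_rubra vs Eremo_montana: 4
  Junco_rubra vs Calli_gracilis: 4
  Glypto_vulgaris vs Eremo_montana: 8
  Glypto_vulgaris vs Calli_gracilis: 8
  Eremo_montana vs Calli_gracilis: 6
The smallest is 2 mismatches, between Ficto_alba and Junco_rubra; p = 2/13 = 0.154.

0.154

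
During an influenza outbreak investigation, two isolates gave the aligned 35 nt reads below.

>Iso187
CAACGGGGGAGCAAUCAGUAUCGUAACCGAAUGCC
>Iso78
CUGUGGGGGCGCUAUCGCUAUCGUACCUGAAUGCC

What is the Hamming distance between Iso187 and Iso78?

9

The sequences differ at positions 2 (A/U), 3 (A/G), 4 (C/U), 10 (A/C), 13 (A/U), 17 (A/G), 18 (G/C), 26 (A/C), 28 (C/U).
That gives 9 mismatches out of 35 aligned sites, so the Hamming distance is 9.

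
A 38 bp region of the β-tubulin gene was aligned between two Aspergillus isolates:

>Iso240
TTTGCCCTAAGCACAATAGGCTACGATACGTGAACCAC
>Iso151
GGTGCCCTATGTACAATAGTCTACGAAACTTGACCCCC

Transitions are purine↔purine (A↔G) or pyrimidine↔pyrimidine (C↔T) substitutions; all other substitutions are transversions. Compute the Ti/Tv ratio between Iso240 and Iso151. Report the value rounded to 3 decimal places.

The sequences differ at positions 1 (T/G, transversion), 2 (T/G, transversion), 10 (A/T, transversion), 12 (C/T, transition), 20 (G/T, transversion), 27 (T/A, transversion), 30 (G/T, transversion), 34 (A/C, transversion), 37 (A/C, transversion).
Of the 9 differences, 1 transition and 8 transversions, so Ti/Tv = 1/8 = 0.125.

0.125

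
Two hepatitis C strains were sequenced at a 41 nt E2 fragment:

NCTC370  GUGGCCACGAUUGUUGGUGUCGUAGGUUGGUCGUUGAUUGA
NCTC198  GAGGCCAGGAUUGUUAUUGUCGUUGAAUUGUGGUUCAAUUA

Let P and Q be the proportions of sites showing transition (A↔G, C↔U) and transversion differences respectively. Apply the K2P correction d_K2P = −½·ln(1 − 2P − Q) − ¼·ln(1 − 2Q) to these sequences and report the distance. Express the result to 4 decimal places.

The sequences differ at positions 2 (U/A, transversion), 8 (C/G, transversion), 16 (G/A, transition), 17 (G/U, transversion), 24 (A/U, transversion), 26 (G/A, transition), 27 (U/A, transversion), 29 (G/U, transversion), 32 (C/G, transversion), 36 (G/C, transversion), 38 (U/A, transversion), 40 (G/U, transversion).
Of the 12 differences, 2 transitions and 10 transversions over 41 sites: P = 2/41 = 0.048780, Q = 10/41 = 0.243902.
d = −0.5·ln(0.658538) − 0.25·ln(0.512196) = −0.5·(-0.417733) − 0.25·(-0.669048) = 0.3761.

0.3761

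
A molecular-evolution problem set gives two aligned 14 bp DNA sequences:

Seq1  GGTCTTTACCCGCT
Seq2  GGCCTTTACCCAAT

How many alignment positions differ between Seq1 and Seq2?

3

Mismatches occur at site 3 (T→C), site 12 (G→A), site 13 (C→A).
That gives 3 mismatches out of 14 aligned sites, so the Hamming distance is 3.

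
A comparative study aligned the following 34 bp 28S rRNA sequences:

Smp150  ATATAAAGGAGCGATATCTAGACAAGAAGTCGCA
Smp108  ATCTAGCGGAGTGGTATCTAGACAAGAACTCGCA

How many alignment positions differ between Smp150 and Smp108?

6

Mismatches occur at site 3 (A/C), site 6 (A/G), site 7 (A/C), site 12 (C/T), site 14 (A/G), site 29 (G/C).
That gives 6 mismatches out of 34 aligned sites, so the Hamming distance is 6.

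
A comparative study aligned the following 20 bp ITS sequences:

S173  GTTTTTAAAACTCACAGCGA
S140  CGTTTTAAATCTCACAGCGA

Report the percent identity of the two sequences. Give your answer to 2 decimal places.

Differing sites — 1:G/C; 2:T/G; 10:A/T.
17 of the 20 sites match, so the percent identity is 17/20 × 100 = 85.00%.

85.00%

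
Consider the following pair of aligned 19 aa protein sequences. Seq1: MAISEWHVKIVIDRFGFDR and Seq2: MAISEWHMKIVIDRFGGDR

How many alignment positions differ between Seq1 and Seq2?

2

Differing sites — 8:V/M; 17:F/G.
That gives 2 mismatches out of 19 aligned sites, so the Hamming distance is 2.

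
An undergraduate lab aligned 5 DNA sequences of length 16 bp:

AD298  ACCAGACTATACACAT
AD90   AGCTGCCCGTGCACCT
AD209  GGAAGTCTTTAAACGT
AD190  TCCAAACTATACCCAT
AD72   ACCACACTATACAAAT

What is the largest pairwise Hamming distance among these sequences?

10

Pairwise Hamming distances:
  AD298 vs AD90: 7
  AD298 vs AD209: 7
  AD298 vs AD190: 3
  AD298 vs AD72: 2
  AD90 vs AD209: 9
  AD90 vs AD190: 10
  AD90 vs AD72: 9
  AD209 vs AD190: 9
  AD209 vs AD72: 9
  AD190 vs AD72: 4
The largest is 10, between AD90 and AD190.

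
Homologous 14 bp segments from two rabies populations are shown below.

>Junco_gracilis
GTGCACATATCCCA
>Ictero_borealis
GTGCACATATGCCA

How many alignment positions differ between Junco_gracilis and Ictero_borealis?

A single mismatch occurs at site 11 (C/G).
That gives 1 mismatch out of 14 aligned sites, so the Hamming distance is 1.

1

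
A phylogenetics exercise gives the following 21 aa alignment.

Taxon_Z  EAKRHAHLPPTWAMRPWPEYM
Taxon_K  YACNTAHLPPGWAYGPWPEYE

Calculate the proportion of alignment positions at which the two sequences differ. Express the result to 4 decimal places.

Differing sites — 1:E/Y; 3:K/C; 4:R/N; 5:H/T; 11:T/G; 14:M/Y; 15:R/G; 21:M/E.
There are 8 differences over 21 sites, so p = 8/21 = 0.3810.

0.3810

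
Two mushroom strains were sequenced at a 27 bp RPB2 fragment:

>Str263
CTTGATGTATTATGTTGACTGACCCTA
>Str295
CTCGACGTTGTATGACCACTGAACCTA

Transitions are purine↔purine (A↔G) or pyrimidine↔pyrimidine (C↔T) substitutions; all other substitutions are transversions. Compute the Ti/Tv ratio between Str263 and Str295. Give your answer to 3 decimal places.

The sequences differ at positions 3 (T/C, transition), 6 (T/C, transition), 9 (A/T, transversion), 10 (T/G, transversion), 15 (T/A, transversion), 16 (T/C, transition), 17 (G/C, transversion), 23 (C/A, transversion).
Of the 8 differences, 3 transitions and 5 transversions, so Ti/Tv = 3/5 = 0.600.

0.600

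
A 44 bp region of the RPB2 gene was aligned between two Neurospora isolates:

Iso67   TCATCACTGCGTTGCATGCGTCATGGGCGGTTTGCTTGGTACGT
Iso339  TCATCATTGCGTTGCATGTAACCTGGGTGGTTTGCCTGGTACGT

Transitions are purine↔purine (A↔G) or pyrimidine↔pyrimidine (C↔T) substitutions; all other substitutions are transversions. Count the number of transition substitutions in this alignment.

The sequences differ at positions 7 (C/T, transition), 19 (C/T, transition), 20 (G/A, transition), 21 (T/A, transversion), 23 (A/C, transversion), 28 (C/T, transition), 36 (T/C, transition).
Of the 7 differences, 5 transitions and 2 transversions, so the answer is 5.

5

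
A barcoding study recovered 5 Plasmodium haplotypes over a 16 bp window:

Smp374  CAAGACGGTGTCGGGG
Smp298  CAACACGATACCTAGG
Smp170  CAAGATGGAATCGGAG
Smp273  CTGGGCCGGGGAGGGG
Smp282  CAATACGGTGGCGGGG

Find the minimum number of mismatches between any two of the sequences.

Pairwise Hamming distances:
  Smp374 vs Smp298: 6
  Smp374 vs Smp170: 4
  Smp374 vs Smp273: 7
  Smp374 vs Smp282: 2
  Smp298 vs Smp170: 8
  Smp298 vs Smp273: 12
  Smp298 vs Smp282: 6
  Smp170 vs Smp273: 10
  Smp170 vs Smp282: 6
  Smp273 vs Smp282: 7
The smallest is 2, between Smp374 and Smp282.

2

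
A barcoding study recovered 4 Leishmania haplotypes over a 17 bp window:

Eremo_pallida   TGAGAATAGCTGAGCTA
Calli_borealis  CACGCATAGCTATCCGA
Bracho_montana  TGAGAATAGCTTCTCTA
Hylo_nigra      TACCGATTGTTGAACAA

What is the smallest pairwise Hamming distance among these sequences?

Pairwise Hamming distances:
  Eremo_pallida vs Calli_borealis: 8
  Eremo_pallida vs Bracho_montana: 3
  Eremo_pallida vs Hylo_nigra: 8
  Calli_borealis vs Bracho_montana: 8
  Calli_borealis vs Hylo_nigra: 9
  Bracho_montana vs Hylo_nigra: 10
The smallest is 3, between Eremo_pallida and Bracho_montana.

3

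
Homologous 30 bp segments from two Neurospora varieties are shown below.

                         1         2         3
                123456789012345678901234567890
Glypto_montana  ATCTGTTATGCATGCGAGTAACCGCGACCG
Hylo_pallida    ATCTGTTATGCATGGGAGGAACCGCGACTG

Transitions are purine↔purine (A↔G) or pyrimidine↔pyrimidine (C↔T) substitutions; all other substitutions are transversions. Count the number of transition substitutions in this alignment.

1

The sequences differ at positions 15 (C/G, transversion), 19 (T/G, transversion), 29 (C/T, transition).
Of the 3 differences, 1 transition and 2 transversions, so the answer is 1.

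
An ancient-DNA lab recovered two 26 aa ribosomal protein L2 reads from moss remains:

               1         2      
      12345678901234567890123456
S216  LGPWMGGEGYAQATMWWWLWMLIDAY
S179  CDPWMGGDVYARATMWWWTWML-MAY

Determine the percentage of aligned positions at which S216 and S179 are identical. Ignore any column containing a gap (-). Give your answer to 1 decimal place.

Excluding the 1 gap column leaves 25 comparable sites.
Mismatches occur at site 1 (L→C), site 2 (G→D), site 8 (E→D), site 9 (G→V), site 12 (Q→R), site 19 (L→T), site 24 (D→M).
18 of the 25 comparable sites match, so the percent identity is 18/25 × 100 = 72.0%.

72.0%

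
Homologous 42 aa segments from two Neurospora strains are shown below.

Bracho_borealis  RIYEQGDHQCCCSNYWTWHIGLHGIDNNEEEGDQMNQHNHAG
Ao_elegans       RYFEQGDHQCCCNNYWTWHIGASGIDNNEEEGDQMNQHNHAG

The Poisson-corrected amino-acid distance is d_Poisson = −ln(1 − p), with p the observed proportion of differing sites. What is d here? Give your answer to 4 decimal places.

0.1268

Differing sites — 2:I/Y; 3:Y/F; 13:S/N; 22:L/A; 23:H/S.
p = 5/42 = 0.119048.
d = −ln(1 − 0.119048) = −ln(0.880952) = 0.1268.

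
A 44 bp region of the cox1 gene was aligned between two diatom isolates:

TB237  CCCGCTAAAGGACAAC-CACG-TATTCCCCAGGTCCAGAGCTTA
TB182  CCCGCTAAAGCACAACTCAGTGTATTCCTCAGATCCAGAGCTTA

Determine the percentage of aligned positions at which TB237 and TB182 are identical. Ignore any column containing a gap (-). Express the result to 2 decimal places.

Excluding the 2 gap columns leaves 42 comparable sites.
Mismatches occur at site 11 (G→C), site 20 (C→G), site 21 (G→T), site 29 (C→T), site 33 (G→A).
37 of the 42 comparable sites match, so the percent identity is 37/42 × 100 = 88.10%.

88.10%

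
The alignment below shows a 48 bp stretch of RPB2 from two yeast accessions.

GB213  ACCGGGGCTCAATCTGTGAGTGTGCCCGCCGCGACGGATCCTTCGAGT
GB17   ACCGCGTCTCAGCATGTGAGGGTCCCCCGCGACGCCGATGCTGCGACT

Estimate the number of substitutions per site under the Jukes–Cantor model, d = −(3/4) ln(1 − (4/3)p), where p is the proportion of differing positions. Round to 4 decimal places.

Differing sites — 5:G/C; 7:G/T; 12:A/G; 13:T/C; 14:C/A; 21:T/G; 24:G/C; 28:G/C; 29:C/G; 32:C/A; 33:G/C; 34:A/G; 36:G/C; 40:C/G; 43:T/G; 47:G/C.
p = 16/48 = 0.333333.
d = −0.75 · ln(1 − (4/3)·0.333333) = −0.75 · ln(0.555556) = −0.75 · (-0.587786) = 0.4408.

0.4408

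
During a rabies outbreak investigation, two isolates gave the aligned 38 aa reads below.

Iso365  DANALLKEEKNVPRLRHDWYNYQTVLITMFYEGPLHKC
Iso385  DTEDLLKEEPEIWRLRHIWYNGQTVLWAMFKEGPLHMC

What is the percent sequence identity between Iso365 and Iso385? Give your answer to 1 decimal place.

The sequences differ at positions 2 (A/T), 3 (N/E), 4 (A/D), 10 (K/P), 11 (N/E), 12 (V/I), 13 (P/W), 18 (D/I), 22 (Y/G), 27 (I/W), 28 (T/A), 31 (Y/K), 37 (K/M).
25 of the 38 sites match, so the percent identity is 25/38 × 100 = 65.8%.

65.8%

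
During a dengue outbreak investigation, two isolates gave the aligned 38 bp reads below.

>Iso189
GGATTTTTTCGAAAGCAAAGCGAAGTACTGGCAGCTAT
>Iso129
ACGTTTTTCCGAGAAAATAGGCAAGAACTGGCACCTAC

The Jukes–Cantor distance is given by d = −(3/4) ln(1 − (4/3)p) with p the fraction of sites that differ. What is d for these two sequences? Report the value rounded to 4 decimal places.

Mismatches occur at site 1 (G/A), site 2 (G/C), site 3 (A/G), site 9 (T/C), site 13 (A/G), site 15 (G/A), site 16 (C/A), site 18 (A/T), site 21 (C/G), site 22 (G/C), site 26 (T/A), site 34 (G/C), site 38 (T/C).
p = 13/38 = 0.342105.
d = −0.75 · ln(1 − (4/3)·0.342105) = −0.75 · ln(0.543860) = −0.75 · (-0.609063) = 0.4568.

0.4568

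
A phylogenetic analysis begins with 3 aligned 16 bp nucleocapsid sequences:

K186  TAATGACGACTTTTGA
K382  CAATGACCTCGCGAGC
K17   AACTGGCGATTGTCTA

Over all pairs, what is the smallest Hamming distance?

7

Pairwise Hamming distances:
  K186 vs K382: 8
  K186 vs K17: 7
  K382 vs K17: 12
The smallest is 7, between K186 and K17.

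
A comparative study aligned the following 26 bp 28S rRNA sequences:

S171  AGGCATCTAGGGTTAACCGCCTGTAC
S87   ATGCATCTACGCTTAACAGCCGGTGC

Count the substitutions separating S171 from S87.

The sequences differ at positions 2 (G/T), 10 (G/C), 12 (G/C), 18 (C/A), 22 (T/G), 25 (A/G).
That gives 6 mismatches out of 26 aligned sites, so the Hamming distance is 6.

6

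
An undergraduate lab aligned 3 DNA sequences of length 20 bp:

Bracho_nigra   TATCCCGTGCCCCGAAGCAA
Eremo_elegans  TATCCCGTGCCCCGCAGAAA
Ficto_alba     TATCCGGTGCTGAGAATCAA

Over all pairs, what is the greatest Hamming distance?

Pairwise Hamming distances:
  Bracho_nigra vs Eremo_elegans: 2
  Bracho_nigra vs Ficto_alba: 5
  Eremo_elegans vs Ficto_alba: 7
The largest is 7, between Eremo_elegans and Ficto_alba.

7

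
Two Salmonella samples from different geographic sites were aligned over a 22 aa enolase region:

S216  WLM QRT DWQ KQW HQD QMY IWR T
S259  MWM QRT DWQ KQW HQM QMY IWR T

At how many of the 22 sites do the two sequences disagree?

3

Differing sites — 1:W/M; 2:L/W; 15:D/M.
That gives 3 mismatches out of 22 aligned sites, so the Hamming distance is 3.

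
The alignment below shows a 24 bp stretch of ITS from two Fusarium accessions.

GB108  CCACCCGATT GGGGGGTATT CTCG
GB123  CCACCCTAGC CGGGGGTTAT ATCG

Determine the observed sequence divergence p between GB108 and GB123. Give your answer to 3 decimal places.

The sequences differ at positions 7 (G/T), 9 (T/G), 10 (T/C), 11 (G/C), 18 (A/T), 19 (T/A), 21 (C/A).
There are 7 differences over 24 sites, so p = 7/24 = 0.292.

0.292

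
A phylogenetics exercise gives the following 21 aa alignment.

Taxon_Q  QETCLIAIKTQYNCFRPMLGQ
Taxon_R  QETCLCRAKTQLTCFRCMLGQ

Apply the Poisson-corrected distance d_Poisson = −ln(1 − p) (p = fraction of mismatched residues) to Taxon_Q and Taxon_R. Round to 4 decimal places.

0.3365

The sequences differ at positions 6 (I/C), 7 (A/R), 8 (I/A), 12 (Y/L), 13 (N/T), 17 (P/C).
p = 6/21 = 0.285714.
d = −ln(1 − 0.285714) = −ln(0.714286) = 0.3365.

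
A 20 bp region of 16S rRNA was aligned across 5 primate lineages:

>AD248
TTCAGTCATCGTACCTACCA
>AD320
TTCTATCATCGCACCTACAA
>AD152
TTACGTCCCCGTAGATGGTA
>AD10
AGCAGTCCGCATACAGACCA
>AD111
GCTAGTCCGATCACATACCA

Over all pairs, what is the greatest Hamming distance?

Pairwise Hamming distances:
  AD248 vs AD320: 4
  AD248 vs AD152: 9
  AD248 vs AD10: 7
  AD248 vs AD111: 9
  AD320 vs AD152: 11
  AD320 vs AD10: 11
  AD320 vs AD111: 11
  AD152 vs AD10: 11
  AD152 vs AD111: 12
  AD10 vs AD111: 7
The largest is 12, between AD152 and AD111.

12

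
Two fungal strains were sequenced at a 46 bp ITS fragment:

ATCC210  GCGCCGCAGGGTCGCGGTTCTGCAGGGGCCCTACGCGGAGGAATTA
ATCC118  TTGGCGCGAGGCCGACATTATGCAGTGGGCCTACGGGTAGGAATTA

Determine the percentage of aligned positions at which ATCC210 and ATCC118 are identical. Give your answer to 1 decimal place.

The sequences differ at positions 1 (G/T), 2 (C/T), 4 (C/G), 8 (A/G), 9 (G/A), 12 (T/C), 15 (C/A), 16 (G/C), 17 (G/A), 20 (C/A), 26 (G/T), 29 (C/G), 36 (C/G), 38 (G/T).
32 of the 46 sites match, so the percent identity is 32/46 × 100 = 69.6%.

69.6%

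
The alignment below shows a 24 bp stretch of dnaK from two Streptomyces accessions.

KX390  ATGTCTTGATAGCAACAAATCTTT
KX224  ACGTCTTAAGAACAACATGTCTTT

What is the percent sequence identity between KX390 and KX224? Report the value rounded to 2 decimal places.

Mismatches occur at site 2 (T/C), site 8 (G/A), site 10 (T/G), site 12 (G/A), site 18 (A/T), site 19 (A/G).
18 of the 24 sites match, so the percent identity is 18/24 × 100 = 75.00%.

75.00%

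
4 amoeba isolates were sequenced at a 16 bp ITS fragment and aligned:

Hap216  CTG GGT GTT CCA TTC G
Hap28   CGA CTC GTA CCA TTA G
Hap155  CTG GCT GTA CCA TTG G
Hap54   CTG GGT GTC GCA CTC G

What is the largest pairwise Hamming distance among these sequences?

Pairwise Hamming distances:
  Hap216 vs Hap28: 7
  Hap216 vs Hap155: 3
  Hap216 vs Hap54: 3
  Hap28 vs Hap155: 6
  Hap28 vs Hap54: 9
  Hap155 vs Hap54: 5
The largest is 9, between Hap28 and Hap54.

9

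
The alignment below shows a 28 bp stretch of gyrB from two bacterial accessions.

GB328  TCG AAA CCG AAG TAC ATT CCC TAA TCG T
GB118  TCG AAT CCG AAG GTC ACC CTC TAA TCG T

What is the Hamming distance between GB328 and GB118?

6

The sequences differ at positions 6 (A/T), 13 (T/G), 14 (A/T), 17 (T/C), 18 (T/C), 20 (C/T).
That gives 6 mismatches out of 28 aligned sites, so the Hamming distance is 6.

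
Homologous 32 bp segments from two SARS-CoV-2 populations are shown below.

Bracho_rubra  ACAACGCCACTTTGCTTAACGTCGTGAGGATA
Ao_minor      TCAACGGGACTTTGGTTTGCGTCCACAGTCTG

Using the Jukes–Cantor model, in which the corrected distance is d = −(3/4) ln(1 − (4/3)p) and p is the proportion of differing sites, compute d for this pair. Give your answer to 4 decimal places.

0.5199

The sequences differ at positions 1 (A/T), 7 (C/G), 8 (C/G), 15 (C/G), 18 (A/T), 19 (A/G), 24 (G/C), 25 (T/A), 26 (G/C), 29 (G/T), 30 (A/C), 32 (A/G).
p = 12/32 = 0.375000.
d = −0.75 · ln(1 − (4/3)·0.375000) = −0.75 · ln(0.500000) = −0.75 · (-0.693147) = 0.5199.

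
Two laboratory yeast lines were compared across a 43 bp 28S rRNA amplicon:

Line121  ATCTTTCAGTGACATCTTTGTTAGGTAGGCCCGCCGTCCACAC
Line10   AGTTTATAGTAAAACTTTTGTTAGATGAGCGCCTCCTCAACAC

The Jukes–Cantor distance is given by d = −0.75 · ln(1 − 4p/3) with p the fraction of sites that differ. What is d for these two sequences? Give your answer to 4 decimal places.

Mismatches occur at site 2 (T↔G), site 3 (C↔T), site 6 (T↔A), site 7 (C↔T), site 11 (G↔A), site 13 (C↔A), site 15 (T↔C), site 16 (C↔T), site 25 (G↔A), site 27 (A↔G), site 28 (G↔A), site 31 (C↔G), site 33 (G↔C), site 34 (C↔T), site 36 (G↔C), site 39 (C↔A).
p = 16/43 = 0.372093.
d = −0.75 · ln(1 − (4/3)·0.372093) = −0.75 · ln(0.503876) = −0.75 · (-0.685425) = 0.5141.

0.5141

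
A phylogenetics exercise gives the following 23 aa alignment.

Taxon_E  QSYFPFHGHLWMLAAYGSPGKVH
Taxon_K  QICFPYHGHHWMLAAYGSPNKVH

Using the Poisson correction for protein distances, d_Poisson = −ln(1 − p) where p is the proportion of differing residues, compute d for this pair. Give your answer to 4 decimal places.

Differing sites — 2:S/I; 3:Y/C; 6:F/Y; 10:L/H; 20:G/N.
p = 5/23 = 0.217391.
d = −ln(1 − 0.217391) = −ln(0.782609) = 0.2451.

0.2451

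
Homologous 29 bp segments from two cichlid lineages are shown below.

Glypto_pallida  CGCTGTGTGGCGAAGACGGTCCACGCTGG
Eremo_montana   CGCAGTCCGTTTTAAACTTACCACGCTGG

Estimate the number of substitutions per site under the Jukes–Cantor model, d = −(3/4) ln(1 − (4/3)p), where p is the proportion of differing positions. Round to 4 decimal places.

0.5285

Mismatches occur at site 4 (T→A), site 7 (G→C), site 8 (T→C), site 10 (G→T), site 11 (C→T), site 12 (G→T), site 13 (A→T), site 15 (G→A), site 18 (G→T), site 19 (G→T), site 20 (T→A).
p = 11/29 = 0.379310.
d = −0.75 · ln(1 − (4/3)·0.379310) = −0.75 · ln(0.494253) = −0.75 · (-0.704708) = 0.5285.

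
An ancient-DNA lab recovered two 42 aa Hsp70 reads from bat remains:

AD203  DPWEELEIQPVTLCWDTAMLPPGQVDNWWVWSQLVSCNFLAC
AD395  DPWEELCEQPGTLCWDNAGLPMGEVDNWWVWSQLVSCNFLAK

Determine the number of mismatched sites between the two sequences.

8

The sequences differ at positions 7 (E/C), 8 (I/E), 11 (V/G), 17 (T/N), 19 (M/G), 22 (P/M), 24 (Q/E), 42 (C/K).
That gives 8 mismatches out of 42 aligned sites, so the Hamming distance is 8.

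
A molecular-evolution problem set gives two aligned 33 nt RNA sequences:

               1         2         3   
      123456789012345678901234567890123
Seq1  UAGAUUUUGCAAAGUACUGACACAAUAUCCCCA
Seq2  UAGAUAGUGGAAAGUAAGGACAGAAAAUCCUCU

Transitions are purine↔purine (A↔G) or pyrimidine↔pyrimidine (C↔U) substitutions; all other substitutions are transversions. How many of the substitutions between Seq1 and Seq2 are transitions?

Differing sites — 6:U/A (Tv); 7:U/G (Tv); 10:C/G (Tv); 17:C/A (Tv); 18:U/G (Tv); 23:C/G (Tv); 26:U/A (Tv); 31:C/U (Ti); 33:A/U (Tv).
Of the 9 differences, 1 transition and 8 transversions, so the answer is 1.

1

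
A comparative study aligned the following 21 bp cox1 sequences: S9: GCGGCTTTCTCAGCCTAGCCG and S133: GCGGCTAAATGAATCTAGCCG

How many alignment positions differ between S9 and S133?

6

The sequences differ at positions 7 (T/A), 8 (T/A), 9 (C/A), 11 (C/G), 13 (G/A), 14 (C/T).
That gives 6 mismatches out of 21 aligned sites, so the Hamming distance is 6.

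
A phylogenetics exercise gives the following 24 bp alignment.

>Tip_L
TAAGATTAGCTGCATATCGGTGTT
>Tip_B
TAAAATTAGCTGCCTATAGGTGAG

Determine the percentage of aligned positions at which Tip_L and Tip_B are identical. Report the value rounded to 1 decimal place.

79.2%

Mismatches occur at site 4 (G↔A), site 14 (A↔C), site 18 (C↔A), site 23 (T↔A), site 24 (T↔G).
19 of the 24 sites match, so the percent identity is 19/24 × 100 = 79.2%.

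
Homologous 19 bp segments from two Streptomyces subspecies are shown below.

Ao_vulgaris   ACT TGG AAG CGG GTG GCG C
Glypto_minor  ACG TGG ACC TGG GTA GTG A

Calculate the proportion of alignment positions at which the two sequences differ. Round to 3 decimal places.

Mismatches occur at site 3 (T→G), site 8 (A→C), site 9 (G→C), site 10 (C→T), site 15 (G→A), site 17 (C→T), site 19 (C→A).
There are 7 differences over 19 sites, so p = 7/19 = 0.368.

0.368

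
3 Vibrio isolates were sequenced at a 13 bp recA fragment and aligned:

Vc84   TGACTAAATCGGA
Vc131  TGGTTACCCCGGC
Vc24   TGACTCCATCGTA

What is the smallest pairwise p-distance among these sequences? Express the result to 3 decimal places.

Pairwise Hamming distances:
  Vc84 vs Vc131: 6
  Vc84 vs Vc24: 3
  Vc131 vs Vc24: 7
The smallest is 3 mismatches, between Vc84 and Vc24; p = 3/13 = 0.231.

0.231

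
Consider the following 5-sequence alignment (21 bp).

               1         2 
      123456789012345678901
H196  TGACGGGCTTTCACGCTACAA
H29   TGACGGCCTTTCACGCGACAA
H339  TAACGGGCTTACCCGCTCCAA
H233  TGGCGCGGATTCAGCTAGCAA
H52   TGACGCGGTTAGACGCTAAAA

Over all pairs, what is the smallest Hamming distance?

Pairwise Hamming distances:
  H196 vs H29: 2
  H196 vs H339: 4
  H196 vs H233: 9
  H196 vs H52: 5
  H29 vs H339: 6
  H29 vs H233: 10
  H29 vs H52: 7
  H339 vs H233: 12
  H339 vs H52: 7
  H233 vs H52: 10
The smallest is 2, between H196 and H29.

2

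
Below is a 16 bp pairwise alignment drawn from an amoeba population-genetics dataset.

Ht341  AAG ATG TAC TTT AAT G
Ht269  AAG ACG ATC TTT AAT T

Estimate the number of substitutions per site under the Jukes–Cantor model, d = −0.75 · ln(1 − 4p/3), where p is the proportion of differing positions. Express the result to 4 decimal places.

Differing sites — 5:T/C; 7:T/A; 8:A/T; 16:G/T.
p = 4/16 = 0.250000.
d = −0.75 · ln(1 − (4/3)·0.250000) = −0.75 · ln(0.666667) = −0.75 · (-0.405465) = 0.3041.

0.3041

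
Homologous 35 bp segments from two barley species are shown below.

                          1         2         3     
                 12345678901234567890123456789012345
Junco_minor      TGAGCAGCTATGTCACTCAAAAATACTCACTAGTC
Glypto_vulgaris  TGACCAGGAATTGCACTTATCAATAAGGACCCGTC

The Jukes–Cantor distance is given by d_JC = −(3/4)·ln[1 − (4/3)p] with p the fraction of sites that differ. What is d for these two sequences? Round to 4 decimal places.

The sequences differ at positions 4 (G/C), 8 (C/G), 9 (T/A), 12 (G/T), 13 (T/G), 18 (C/T), 20 (A/T), 21 (A/C), 26 (C/A), 27 (T/G), 28 (C/G), 31 (T/C), 32 (A/C).
p = 13/35 = 0.371429.
d = −0.75 · ln(1 − (4/3)·0.371429) = −0.75 · ln(0.504761) = −0.75 · (-0.683670) = 0.5128.

0.5128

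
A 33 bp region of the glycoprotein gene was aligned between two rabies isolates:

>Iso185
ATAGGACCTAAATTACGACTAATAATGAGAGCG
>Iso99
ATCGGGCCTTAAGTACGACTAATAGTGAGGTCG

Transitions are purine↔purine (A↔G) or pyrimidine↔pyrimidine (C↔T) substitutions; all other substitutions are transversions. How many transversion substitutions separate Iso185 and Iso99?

The sequences differ at positions 3 (A/C, transversion), 6 (A/G, transition), 10 (A/T, transversion), 13 (T/G, transversion), 25 (A/G, transition), 30 (A/G, transition), 31 (G/T, transversion).
Of the 7 differences, 3 transitions and 4 transversions, so the answer is 4.

4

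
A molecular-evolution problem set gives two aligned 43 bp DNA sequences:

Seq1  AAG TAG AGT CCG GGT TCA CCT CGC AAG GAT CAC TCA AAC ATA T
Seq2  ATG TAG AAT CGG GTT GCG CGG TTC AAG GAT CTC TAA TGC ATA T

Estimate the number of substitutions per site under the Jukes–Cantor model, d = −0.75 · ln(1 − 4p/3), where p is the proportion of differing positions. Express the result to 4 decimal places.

Differing sites — 2:A/T; 8:G/A; 11:C/G; 14:G/T; 16:T/G; 18:A/G; 20:C/G; 21:T/G; 22:C/T; 23:G/T; 32:A/T; 35:C/A; 37:A/T; 38:A/G.
p = 14/43 = 0.325581.
d = −0.75 · ln(1 − (4/3)·0.325581) = −0.75 · ln(0.565892) = −0.75 · (-0.569352) = 0.4270.

0.4270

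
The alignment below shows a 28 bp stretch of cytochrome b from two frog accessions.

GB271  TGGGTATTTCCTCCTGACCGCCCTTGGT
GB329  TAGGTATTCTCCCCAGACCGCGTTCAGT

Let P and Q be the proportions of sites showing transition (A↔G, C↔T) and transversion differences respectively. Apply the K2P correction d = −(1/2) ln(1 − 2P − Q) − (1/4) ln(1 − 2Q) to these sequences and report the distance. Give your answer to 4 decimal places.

0.4622

Mismatches occur at site 2 (G↔A, transition), site 9 (T↔C, transition), site 10 (C↔T, transition), site 12 (T↔C, transition), site 15 (T↔A, transversion), site 22 (C↔G, transversion), site 23 (C↔T, transition), site 25 (T↔C, transition), site 26 (G↔A, transition).
Of the 9 differences, 7 transitions and 2 transversions over 28 sites: P = 7/28 = 0.250000, Q = 2/28 = 0.071429.
d = −0.5·ln(0.428571) − 0.25·ln(0.857142) = −0.5·(-0.847299) − 0.25·(-0.154152) = 0.4622.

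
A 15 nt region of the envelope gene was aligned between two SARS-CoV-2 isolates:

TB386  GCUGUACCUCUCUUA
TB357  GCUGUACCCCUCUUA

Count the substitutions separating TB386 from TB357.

1

A single mismatch occurs at site 9 (U→C).
That gives 1 mismatch out of 15 aligned sites, so the Hamming distance is 1.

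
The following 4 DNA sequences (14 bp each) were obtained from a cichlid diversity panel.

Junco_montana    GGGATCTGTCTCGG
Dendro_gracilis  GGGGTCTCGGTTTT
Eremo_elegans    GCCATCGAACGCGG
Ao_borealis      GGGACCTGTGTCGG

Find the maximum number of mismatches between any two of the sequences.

Pairwise Hamming distances:
  Junco_montana vs Dendro_gracilis: 7
  Junco_montana vs Eremo_elegans: 6
  Junco_montana vs Ao_borealis: 2
  Dendro_gracilis vs Eremo_elegans: 11
  Dendro_gracilis vs Ao_borealis: 7
  Eremo_elegans vs Ao_borealis: 8
The largest is 11, between Dendro_gracilis and Eremo_elegans.

11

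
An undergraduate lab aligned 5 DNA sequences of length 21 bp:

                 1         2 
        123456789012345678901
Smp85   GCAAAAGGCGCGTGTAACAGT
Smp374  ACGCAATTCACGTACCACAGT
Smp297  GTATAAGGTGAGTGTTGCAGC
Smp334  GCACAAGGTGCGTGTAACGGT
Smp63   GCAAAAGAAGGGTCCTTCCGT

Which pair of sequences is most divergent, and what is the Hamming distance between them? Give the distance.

Pairwise Hamming distances:
  Smp85 vs Smp374: 9
  Smp85 vs Smp297: 7
  Smp85 vs Smp334: 3
  Smp85 vs Smp63: 8
  Smp374 vs Smp297: 14
  Smp374 vs Smp334: 10
  Smp374 vs Smp63: 12
  Smp297 vs Smp334: 7
  Smp297 vs Smp63: 10
  Smp334 vs Smp63: 9
The largest is 14, between Smp374 and Smp297.

14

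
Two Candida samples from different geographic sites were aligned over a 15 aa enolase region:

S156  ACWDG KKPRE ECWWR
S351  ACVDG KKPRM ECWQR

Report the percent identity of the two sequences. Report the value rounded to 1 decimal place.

80.0%

Mismatches occur at site 3 (W→V), site 10 (E→M), site 14 (W→Q).
12 of the 15 sites match, so the percent identity is 12/15 × 100 = 80.0%.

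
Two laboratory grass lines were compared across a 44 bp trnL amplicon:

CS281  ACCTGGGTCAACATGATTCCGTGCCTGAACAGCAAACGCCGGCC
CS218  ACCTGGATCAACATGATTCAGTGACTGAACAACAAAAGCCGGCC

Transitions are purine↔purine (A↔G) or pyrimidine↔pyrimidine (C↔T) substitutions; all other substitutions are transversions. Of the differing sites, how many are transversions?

3

Differing sites — 7:G/A (Ti); 20:C/A (Tv); 24:C/A (Tv); 32:G/A (Ti); 37:C/A (Tv).
Of the 5 differences, 2 transitions and 3 transversions, so the answer is 3.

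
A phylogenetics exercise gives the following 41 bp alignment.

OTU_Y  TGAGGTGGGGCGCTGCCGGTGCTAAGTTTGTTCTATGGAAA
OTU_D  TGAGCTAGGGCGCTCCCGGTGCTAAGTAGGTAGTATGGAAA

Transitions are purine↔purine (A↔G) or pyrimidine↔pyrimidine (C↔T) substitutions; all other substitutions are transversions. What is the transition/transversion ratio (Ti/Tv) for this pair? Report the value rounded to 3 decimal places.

0.167

Differing sites — 5:G/C (Tv); 7:G/A (Ti); 15:G/C (Tv); 28:T/A (Tv); 29:T/G (Tv); 32:T/A (Tv); 33:C/G (Tv).
Of the 7 differences, 1 transition and 6 transversions, so Ti/Tv = 1/6 = 0.167.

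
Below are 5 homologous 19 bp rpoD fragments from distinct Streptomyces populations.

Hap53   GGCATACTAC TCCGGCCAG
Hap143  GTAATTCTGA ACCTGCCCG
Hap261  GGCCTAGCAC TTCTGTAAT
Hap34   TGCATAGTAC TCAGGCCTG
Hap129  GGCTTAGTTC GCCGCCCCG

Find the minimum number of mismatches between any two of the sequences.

4

Pairwise Hamming distances:
  Hap53 vs Hap143: 8
  Hap53 vs Hap261: 8
  Hap53 vs Hap34: 4
  Hap53 vs Hap129: 6
  Hap143 vs Hap261: 14
  Hap143 vs Hap34: 11
  Hap143 vs Hap129: 10
  Hap261 vs Hap34: 10
  Hap261 vs Hap129: 11
  Hap34 vs Hap129: 7
The smallest is 4, between Hap53 and Hap34.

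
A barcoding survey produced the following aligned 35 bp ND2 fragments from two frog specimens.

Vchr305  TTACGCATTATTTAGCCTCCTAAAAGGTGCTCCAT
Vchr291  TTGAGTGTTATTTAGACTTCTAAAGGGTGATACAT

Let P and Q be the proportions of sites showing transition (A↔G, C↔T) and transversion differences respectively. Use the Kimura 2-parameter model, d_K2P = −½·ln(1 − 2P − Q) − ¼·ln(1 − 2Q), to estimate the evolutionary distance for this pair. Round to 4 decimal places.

Differing sites — 3:A/G (Ti); 4:C/A (Tv); 6:C/T (Ti); 7:A/G (Ti); 16:C/A (Tv); 19:C/T (Ti); 25:A/G (Ti); 30:C/A (Tv); 32:C/A (Tv).
Of the 9 differences, 5 transitions and 4 transversions over 35 sites: P = 5/35 = 0.142857, Q = 4/35 = 0.114286.
d = −0.5·ln(0.600000) − 0.25·ln(0.771428) = −0.5·(-0.510826) − 0.25·(-0.259512) = 0.3203.

0.3203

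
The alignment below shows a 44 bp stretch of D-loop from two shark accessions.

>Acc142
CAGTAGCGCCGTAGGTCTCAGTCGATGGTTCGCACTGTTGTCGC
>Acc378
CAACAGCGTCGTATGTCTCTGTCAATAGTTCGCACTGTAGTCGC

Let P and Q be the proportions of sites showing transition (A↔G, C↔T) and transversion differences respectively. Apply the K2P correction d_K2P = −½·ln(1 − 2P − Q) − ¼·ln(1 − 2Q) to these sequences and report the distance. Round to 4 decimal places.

0.2118

Differing sites — 3:G/A (Ti); 4:T/C (Ti); 9:C/T (Ti); 14:G/T (Tv); 20:A/T (Tv); 24:G/A (Ti); 27:G/A (Ti); 39:T/A (Tv).
Of the 8 differences, 5 transitions and 3 transversions over 44 sites: P = 5/44 = 0.113636, Q = 3/44 = 0.068182.
d = −0.5·ln(0.704546) − 0.25·ln(0.863636) = −0.5·(-0.350202) − 0.25·(-0.146604) = 0.2118.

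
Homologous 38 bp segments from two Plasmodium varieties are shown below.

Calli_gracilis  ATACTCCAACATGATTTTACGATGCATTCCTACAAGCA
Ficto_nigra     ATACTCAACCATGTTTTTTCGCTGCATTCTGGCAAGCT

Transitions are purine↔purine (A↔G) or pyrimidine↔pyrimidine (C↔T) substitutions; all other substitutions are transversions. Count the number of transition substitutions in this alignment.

2

Differing sites — 7:C/A (Tv); 9:A/C (Tv); 14:A/T (Tv); 19:A/T (Tv); 22:A/C (Tv); 30:C/T (Ti); 31:T/G (Tv); 32:A/G (Ti); 38:A/T (Tv).
Of the 9 differences, 2 transitions and 7 transversions, so the answer is 2.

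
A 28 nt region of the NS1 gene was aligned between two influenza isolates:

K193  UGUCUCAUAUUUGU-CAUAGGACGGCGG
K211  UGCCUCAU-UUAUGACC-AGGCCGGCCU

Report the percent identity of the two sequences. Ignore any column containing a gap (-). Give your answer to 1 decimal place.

Excluding the 3 gap columns leaves 25 comparable sites.
Mismatches occur at site 3 (U→C), site 12 (U→A), site 13 (G→U), site 14 (U→G), site 17 (A→C), site 22 (A→C), site 27 (G→C), site 28 (G→U).
17 of the 25 comparable sites match, so the percent identity is 17/25 × 100 = 68.0%.

68.0%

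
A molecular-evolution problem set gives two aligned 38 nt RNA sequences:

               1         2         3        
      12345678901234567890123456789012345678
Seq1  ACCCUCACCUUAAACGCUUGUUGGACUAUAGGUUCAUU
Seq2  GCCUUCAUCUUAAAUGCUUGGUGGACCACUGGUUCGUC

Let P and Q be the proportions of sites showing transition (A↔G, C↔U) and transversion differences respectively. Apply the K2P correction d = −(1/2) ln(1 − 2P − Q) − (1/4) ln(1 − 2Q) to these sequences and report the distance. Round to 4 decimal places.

0.3487

The sequences differ at positions 1 (A/G, transition), 4 (C/U, transition), 8 (C/U, transition), 15 (C/U, transition), 21 (U/G, transversion), 27 (U/C, transition), 29 (U/C, transition), 30 (A/U, transversion), 36 (A/G, transition), 38 (U/C, transition).
Of the 10 differences, 8 transitions and 2 transversions over 38 sites: P = 8/38 = 0.210526, Q = 2/38 = 0.052632.
d = −0.5·ln(0.526316) − 0.25·ln(0.894736) = −0.5·(-0.641853) − 0.25·(-0.111227) = 0.3487.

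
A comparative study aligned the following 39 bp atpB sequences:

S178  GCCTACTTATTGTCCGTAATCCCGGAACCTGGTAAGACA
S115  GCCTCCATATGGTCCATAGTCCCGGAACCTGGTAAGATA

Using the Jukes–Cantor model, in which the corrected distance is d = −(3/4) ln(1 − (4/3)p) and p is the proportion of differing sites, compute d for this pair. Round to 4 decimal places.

The sequences differ at positions 5 (A/C), 7 (T/A), 11 (T/G), 16 (G/A), 19 (A/G), 38 (C/T).
p = 6/39 = 0.153846.
d = −0.75 · ln(1 − (4/3)·0.153846) = −0.75 · ln(0.794872) = −0.75 · (-0.229574) = 0.1722.

0.1722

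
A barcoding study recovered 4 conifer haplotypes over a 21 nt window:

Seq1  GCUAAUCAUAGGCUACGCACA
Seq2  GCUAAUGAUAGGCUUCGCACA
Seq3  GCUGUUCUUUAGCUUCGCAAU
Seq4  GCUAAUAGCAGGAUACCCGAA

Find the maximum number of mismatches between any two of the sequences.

Pairwise Hamming distances:
  Seq1 vs Seq2: 2
  Seq1 vs Seq3: 8
  Seq1 vs Seq4: 7
  Seq2 vs Seq3: 8
  Seq2 vs Seq4: 8
  Seq3 vs Seq4: 12
The largest is 12, between Seq3 and Seq4.

12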